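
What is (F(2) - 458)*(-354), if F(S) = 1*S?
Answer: 161424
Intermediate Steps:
F(S) = S
(F(2) - 458)*(-354) = (2 - 458)*(-354) = -456*(-354) = 161424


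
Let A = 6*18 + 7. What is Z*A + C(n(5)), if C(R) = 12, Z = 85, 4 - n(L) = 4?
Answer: 9787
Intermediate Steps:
n(L) = 0 (n(L) = 4 - 1*4 = 4 - 4 = 0)
A = 115 (A = 108 + 7 = 115)
Z*A + C(n(5)) = 85*115 + 12 = 9775 + 12 = 9787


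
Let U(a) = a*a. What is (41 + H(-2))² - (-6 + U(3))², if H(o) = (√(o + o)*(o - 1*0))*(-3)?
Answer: 1528 + 984*I ≈ 1528.0 + 984.0*I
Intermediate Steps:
U(a) = a²
H(o) = -3*√2*o^(3/2) (H(o) = (√(2*o)*(o + 0))*(-3) = ((√2*√o)*o)*(-3) = (√2*o^(3/2))*(-3) = -3*√2*o^(3/2))
(41 + H(-2))² - (-6 + U(3))² = (41 - 3*√2*(-2)^(3/2))² - (-6 + 3²)² = (41 - 3*√2*(-2*I*√2))² - (-6 + 9)² = (41 + 12*I)² - 1*3² = (41 + 12*I)² - 1*9 = (41 + 12*I)² - 9 = -9 + (41 + 12*I)²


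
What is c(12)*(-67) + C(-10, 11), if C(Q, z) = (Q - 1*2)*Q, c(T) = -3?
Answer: 321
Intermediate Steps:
C(Q, z) = Q*(-2 + Q) (C(Q, z) = (Q - 2)*Q = (-2 + Q)*Q = Q*(-2 + Q))
c(12)*(-67) + C(-10, 11) = -3*(-67) - 10*(-2 - 10) = 201 - 10*(-12) = 201 + 120 = 321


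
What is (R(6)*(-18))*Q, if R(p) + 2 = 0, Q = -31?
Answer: -1116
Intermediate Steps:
R(p) = -2 (R(p) = -2 + 0 = -2)
(R(6)*(-18))*Q = -2*(-18)*(-31) = 36*(-31) = -1116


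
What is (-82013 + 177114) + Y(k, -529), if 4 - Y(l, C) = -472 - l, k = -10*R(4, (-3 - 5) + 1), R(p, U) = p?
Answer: 95537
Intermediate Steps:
k = -40 (k = -10*4 = -40)
Y(l, C) = 476 + l (Y(l, C) = 4 - (-472 - l) = 4 + (472 + l) = 476 + l)
(-82013 + 177114) + Y(k, -529) = (-82013 + 177114) + (476 - 40) = 95101 + 436 = 95537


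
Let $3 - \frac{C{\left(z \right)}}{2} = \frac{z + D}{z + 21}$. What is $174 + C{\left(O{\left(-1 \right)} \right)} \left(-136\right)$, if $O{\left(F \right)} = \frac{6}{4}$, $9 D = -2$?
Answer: $- \frac{253754}{405} \approx -626.55$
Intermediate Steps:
$D = - \frac{2}{9}$ ($D = \frac{1}{9} \left(-2\right) = - \frac{2}{9} \approx -0.22222$)
$O{\left(F \right)} = \frac{3}{2}$ ($O{\left(F \right)} = 6 \cdot \frac{1}{4} = \frac{3}{2}$)
$C{\left(z \right)} = 6 - \frac{2 \left(- \frac{2}{9} + z\right)}{21 + z}$ ($C{\left(z \right)} = 6 - 2 \frac{z - \frac{2}{9}}{z + 21} = 6 - 2 \frac{- \frac{2}{9} + z}{21 + z} = 6 - \frac{2 \left(- \frac{2}{9} + z\right)}{21 + z}$)
$174 + C{\left(O{\left(-1 \right)} \right)} \left(-136\right) = 174 + \frac{2 \left(569 + 18 \cdot \frac{3}{2}\right)}{9 \left(21 + \frac{3}{2}\right)} \left(-136\right) = 174 + \frac{2 \left(569 + 27\right)}{9 \cdot \frac{45}{2}} \left(-136\right) = 174 + \frac{2}{9} \cdot \frac{2}{45} \cdot 596 \left(-136\right) = 174 + \frac{2384}{405} \left(-136\right) = 174 - \frac{324224}{405} = - \frac{253754}{405}$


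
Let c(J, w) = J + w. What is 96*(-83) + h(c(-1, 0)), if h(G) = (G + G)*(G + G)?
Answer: -7964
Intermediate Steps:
h(G) = 4*G² (h(G) = (2*G)*(2*G) = 4*G²)
96*(-83) + h(c(-1, 0)) = 96*(-83) + 4*(-1 + 0)² = -7968 + 4*(-1)² = -7968 + 4*1 = -7968 + 4 = -7964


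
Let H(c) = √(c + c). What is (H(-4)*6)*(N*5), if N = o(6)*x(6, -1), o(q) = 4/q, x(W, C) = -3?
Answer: -120*I*√2 ≈ -169.71*I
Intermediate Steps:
N = -2 (N = (4/6)*(-3) = (4*(⅙))*(-3) = (⅔)*(-3) = -2)
H(c) = √2*√c (H(c) = √(2*c) = √2*√c)
(H(-4)*6)*(N*5) = ((√2*√(-4))*6)*(-2*5) = ((√2*(2*I))*6)*(-10) = ((2*I*√2)*6)*(-10) = (12*I*√2)*(-10) = -120*I*√2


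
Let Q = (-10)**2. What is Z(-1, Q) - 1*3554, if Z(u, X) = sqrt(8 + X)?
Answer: -3554 + 6*sqrt(3) ≈ -3543.6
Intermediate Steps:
Q = 100
Z(-1, Q) - 1*3554 = sqrt(8 + 100) - 1*3554 = sqrt(108) - 3554 = 6*sqrt(3) - 3554 = -3554 + 6*sqrt(3)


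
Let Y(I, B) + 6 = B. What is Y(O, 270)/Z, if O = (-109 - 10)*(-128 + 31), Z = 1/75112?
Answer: 19829568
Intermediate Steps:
Z = 1/75112 ≈ 1.3313e-5
O = 11543 (O = -119*(-97) = 11543)
Y(I, B) = -6 + B
Y(O, 270)/Z = (-6 + 270)/(1/75112) = 264*75112 = 19829568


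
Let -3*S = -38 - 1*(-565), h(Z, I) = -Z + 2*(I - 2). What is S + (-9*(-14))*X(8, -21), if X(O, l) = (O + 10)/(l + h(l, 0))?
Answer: -2228/3 ≈ -742.67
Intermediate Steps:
h(Z, I) = -4 - Z + 2*I (h(Z, I) = -Z + 2*(-2 + I) = -Z + (-4 + 2*I) = -4 - Z + 2*I)
X(O, l) = -5/2 - O/4 (X(O, l) = (O + 10)/(l + (-4 - l + 2*0)) = (10 + O)/(l + (-4 - l + 0)) = (10 + O)/(l + (-4 - l)) = (10 + O)/(-4) = (10 + O)*(-¼) = -5/2 - O/4)
S = -527/3 (S = -(-38 - 1*(-565))/3 = -(-38 + 565)/3 = -⅓*527 = -527/3 ≈ -175.67)
S + (-9*(-14))*X(8, -21) = -527/3 + (-9*(-14))*(-5/2 - ¼*8) = -527/3 + 126*(-5/2 - 2) = -527/3 + 126*(-9/2) = -527/3 - 567 = -2228/3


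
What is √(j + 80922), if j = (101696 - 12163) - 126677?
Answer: √43778 ≈ 209.23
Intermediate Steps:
j = -37144 (j = 89533 - 126677 = -37144)
√(j + 80922) = √(-37144 + 80922) = √43778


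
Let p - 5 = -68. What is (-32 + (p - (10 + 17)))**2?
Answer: 14884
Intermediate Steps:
p = -63 (p = 5 - 68 = -63)
(-32 + (p - (10 + 17)))**2 = (-32 + (-63 - (10 + 17)))**2 = (-32 + (-63 - 1*27))**2 = (-32 + (-63 - 27))**2 = (-32 - 90)**2 = (-122)**2 = 14884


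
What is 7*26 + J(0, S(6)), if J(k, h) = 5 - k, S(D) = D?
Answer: 187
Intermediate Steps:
7*26 + J(0, S(6)) = 7*26 + (5 - 1*0) = 182 + (5 + 0) = 182 + 5 = 187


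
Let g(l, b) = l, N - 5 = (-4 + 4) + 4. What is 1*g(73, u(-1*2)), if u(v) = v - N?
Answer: 73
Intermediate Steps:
N = 9 (N = 5 + ((-4 + 4) + 4) = 5 + (0 + 4) = 5 + 4 = 9)
u(v) = -9 + v (u(v) = v - 1*9 = v - 9 = -9 + v)
1*g(73, u(-1*2)) = 1*73 = 73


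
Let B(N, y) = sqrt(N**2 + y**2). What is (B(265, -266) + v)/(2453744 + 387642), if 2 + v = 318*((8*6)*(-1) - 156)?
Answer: -32437/1420693 + sqrt(140981)/2841386 ≈ -0.022700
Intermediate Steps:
v = -64874 (v = -2 + 318*((8*6)*(-1) - 156) = -2 + 318*(48*(-1) - 156) = -2 + 318*(-48 - 156) = -2 + 318*(-204) = -2 - 64872 = -64874)
(B(265, -266) + v)/(2453744 + 387642) = (sqrt(265**2 + (-266)**2) - 64874)/(2453744 + 387642) = (sqrt(70225 + 70756) - 64874)/2841386 = (sqrt(140981) - 64874)*(1/2841386) = (-64874 + sqrt(140981))*(1/2841386) = -32437/1420693 + sqrt(140981)/2841386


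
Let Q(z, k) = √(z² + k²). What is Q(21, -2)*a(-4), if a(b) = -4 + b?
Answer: -8*√445 ≈ -168.76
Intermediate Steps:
Q(z, k) = √(k² + z²)
Q(21, -2)*a(-4) = √((-2)² + 21²)*(-4 - 4) = √(4 + 441)*(-8) = √445*(-8) = -8*√445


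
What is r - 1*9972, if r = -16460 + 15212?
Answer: -11220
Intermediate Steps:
r = -1248
r - 1*9972 = -1248 - 1*9972 = -1248 - 9972 = -11220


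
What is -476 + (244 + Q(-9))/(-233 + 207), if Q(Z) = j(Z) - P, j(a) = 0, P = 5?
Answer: -12615/26 ≈ -485.19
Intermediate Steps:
Q(Z) = -5 (Q(Z) = 0 - 1*5 = 0 - 5 = -5)
-476 + (244 + Q(-9))/(-233 + 207) = -476 + (244 - 5)/(-233 + 207) = -476 + 239/(-26) = -476 + 239*(-1/26) = -476 - 239/26 = -12615/26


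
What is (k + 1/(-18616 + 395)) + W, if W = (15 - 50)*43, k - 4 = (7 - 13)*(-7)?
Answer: -26584440/18221 ≈ -1459.0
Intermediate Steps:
k = 46 (k = 4 + (7 - 13)*(-7) = 4 - 6*(-7) = 4 + 42 = 46)
W = -1505 (W = -35*43 = -1505)
(k + 1/(-18616 + 395)) + W = (46 + 1/(-18616 + 395)) - 1505 = (46 + 1/(-18221)) - 1505 = (46 - 1/18221) - 1505 = 838165/18221 - 1505 = -26584440/18221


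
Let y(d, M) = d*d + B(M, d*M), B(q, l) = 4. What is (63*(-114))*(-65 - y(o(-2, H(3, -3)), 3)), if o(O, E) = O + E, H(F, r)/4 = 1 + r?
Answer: 1213758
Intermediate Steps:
H(F, r) = 4 + 4*r (H(F, r) = 4*(1 + r) = 4 + 4*r)
o(O, E) = E + O
y(d, M) = 4 + d² (y(d, M) = d*d + 4 = d² + 4 = 4 + d²)
(63*(-114))*(-65 - y(o(-2, H(3, -3)), 3)) = (63*(-114))*(-65 - (4 + ((4 + 4*(-3)) - 2)²)) = -7182*(-65 - (4 + ((4 - 12) - 2)²)) = -7182*(-65 - (4 + (-8 - 2)²)) = -7182*(-65 - (4 + (-10)²)) = -7182*(-65 - (4 + 100)) = -7182*(-65 - 1*104) = -7182*(-65 - 104) = -7182*(-169) = 1213758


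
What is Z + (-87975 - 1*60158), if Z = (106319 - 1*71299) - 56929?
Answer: -170042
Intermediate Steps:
Z = -21909 (Z = (106319 - 71299) - 56929 = 35020 - 56929 = -21909)
Z + (-87975 - 1*60158) = -21909 + (-87975 - 1*60158) = -21909 + (-87975 - 60158) = -21909 - 148133 = -170042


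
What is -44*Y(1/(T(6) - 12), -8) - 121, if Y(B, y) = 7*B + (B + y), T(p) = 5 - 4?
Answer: 263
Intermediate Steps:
T(p) = 1
Y(B, y) = y + 8*B
-44*Y(1/(T(6) - 12), -8) - 121 = -44*(-8 + 8/(1 - 12)) - 121 = -44*(-8 + 8/(-11)) - 121 = -44*(-8 + 8*(-1/11)) - 121 = -44*(-8 - 8/11) - 121 = -44*(-96/11) - 121 = 384 - 121 = 263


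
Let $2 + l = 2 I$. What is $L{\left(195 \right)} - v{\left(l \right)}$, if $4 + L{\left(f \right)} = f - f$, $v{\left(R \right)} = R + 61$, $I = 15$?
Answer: $-93$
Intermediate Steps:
$l = 28$ ($l = -2 + 2 \cdot 15 = -2 + 30 = 28$)
$v{\left(R \right)} = 61 + R$
$L{\left(f \right)} = -4$ ($L{\left(f \right)} = -4 + \left(f - f\right) = -4 + 0 = -4$)
$L{\left(195 \right)} - v{\left(l \right)} = -4 - \left(61 + 28\right) = -4 - 89 = -93$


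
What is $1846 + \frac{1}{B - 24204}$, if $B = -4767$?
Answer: $\frac{53480465}{28971} \approx 1846.0$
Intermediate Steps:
$1846 + \frac{1}{B - 24204} = 1846 + \frac{1}{-4767 - 24204} = 1846 + \frac{1}{-28971} = 1846 - \frac{1}{28971} = \frac{53480465}{28971}$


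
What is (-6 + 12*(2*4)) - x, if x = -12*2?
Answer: 114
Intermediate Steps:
x = -24
(-6 + 12*(2*4)) - x = (-6 + 12*(2*4)) - 1*(-24) = (-6 + 12*8) + 24 = (-6 + 96) + 24 = 90 + 24 = 114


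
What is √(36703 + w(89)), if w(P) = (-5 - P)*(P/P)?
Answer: √36609 ≈ 191.33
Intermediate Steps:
w(P) = -5 - P (w(P) = (-5 - P)*1 = -5 - P)
√(36703 + w(89)) = √(36703 + (-5 - 1*89)) = √(36703 + (-5 - 89)) = √(36703 - 94) = √36609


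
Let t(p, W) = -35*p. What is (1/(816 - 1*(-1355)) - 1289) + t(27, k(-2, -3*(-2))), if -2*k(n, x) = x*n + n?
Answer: -4850013/2171 ≈ -2234.0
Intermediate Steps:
k(n, x) = -n/2 - n*x/2 (k(n, x) = -(x*n + n)/2 = -(n*x + n)/2 = -(n + n*x)/2 = -n/2 - n*x/2)
(1/(816 - 1*(-1355)) - 1289) + t(27, k(-2, -3*(-2))) = (1/(816 - 1*(-1355)) - 1289) - 35*27 = (1/(816 + 1355) - 1289) - 945 = (1/2171 - 1289) - 945 = -2798418/2171 - 945 = -4850013/2171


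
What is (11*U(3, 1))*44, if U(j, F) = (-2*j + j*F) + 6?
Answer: 1452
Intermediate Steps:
U(j, F) = 6 - 2*j + F*j (U(j, F) = (-2*j + F*j) + 6 = 6 - 2*j + F*j)
(11*U(3, 1))*44 = (11*(6 - 2*3 + 1*3))*44 = (11*(6 - 6 + 3))*44 = (11*3)*44 = 33*44 = 1452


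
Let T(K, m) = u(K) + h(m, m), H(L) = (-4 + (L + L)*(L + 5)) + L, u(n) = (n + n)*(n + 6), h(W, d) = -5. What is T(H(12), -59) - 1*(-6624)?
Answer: 357723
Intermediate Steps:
u(n) = 2*n*(6 + n) (u(n) = (2*n)*(6 + n) = 2*n*(6 + n))
H(L) = -4 + L + 2*L*(5 + L) (H(L) = (-4 + (2*L)*(5 + L)) + L = (-4 + 2*L*(5 + L)) + L = -4 + L + 2*L*(5 + L))
T(K, m) = -5 + 2*K*(6 + K) (T(K, m) = 2*K*(6 + K) - 5 = -5 + 2*K*(6 + K))
T(H(12), -59) - 1*(-6624) = (-5 + 2*(-4 + 2*12² + 11*12)*(6 + (-4 + 2*12² + 11*12))) - 1*(-6624) = (-5 + 2*(-4 + 2*144 + 132)*(6 + (-4 + 2*144 + 132))) + 6624 = (-5 + 2*(-4 + 288 + 132)*(6 + (-4 + 288 + 132))) + 6624 = (-5 + 2*416*(6 + 416)) + 6624 = (-5 + 2*416*422) + 6624 = (-5 + 351104) + 6624 = 351099 + 6624 = 357723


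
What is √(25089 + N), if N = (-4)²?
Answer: √25105 ≈ 158.45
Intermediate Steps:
N = 16
√(25089 + N) = √(25089 + 16) = √25105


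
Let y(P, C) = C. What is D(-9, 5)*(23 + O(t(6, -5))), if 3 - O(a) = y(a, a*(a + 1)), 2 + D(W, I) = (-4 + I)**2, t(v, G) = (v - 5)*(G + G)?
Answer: 64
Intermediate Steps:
t(v, G) = 2*G*(-5 + v) (t(v, G) = (-5 + v)*(2*G) = 2*G*(-5 + v))
D(W, I) = -2 + (-4 + I)**2
O(a) = 3 - a*(1 + a) (O(a) = 3 - a*(a + 1) = 3 - a*(1 + a))
D(-9, 5)*(23 + O(t(6, -5))) = (-2 + (-4 + 5)**2)*(23 + (3 - 2*(-5)*(-5 + 6)*(1 + 2*(-5)*(-5 + 6)))) = (-2 + 1**2)*(23 + (3 - 2*(-5)*1*(1 + 2*(-5)*1))) = (-2 + 1)*(23 + (3 - 1*(-10)*(1 - 10))) = -(23 + (3 - 1*(-10)*(-9))) = -(23 + (3 - 90)) = -(23 - 87) = -1*(-64) = 64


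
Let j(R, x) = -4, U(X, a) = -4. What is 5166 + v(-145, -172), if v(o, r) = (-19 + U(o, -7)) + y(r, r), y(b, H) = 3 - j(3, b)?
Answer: 5150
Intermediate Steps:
y(b, H) = 7 (y(b, H) = 3 - 1*(-4) = 3 + 4 = 7)
v(o, r) = -16 (v(o, r) = (-19 - 4) + 7 = -23 + 7 = -16)
5166 + v(-145, -172) = 5166 - 16 = 5150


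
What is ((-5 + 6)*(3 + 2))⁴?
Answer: 625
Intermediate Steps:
((-5 + 6)*(3 + 2))⁴ = (1*5)⁴ = 5⁴ = 625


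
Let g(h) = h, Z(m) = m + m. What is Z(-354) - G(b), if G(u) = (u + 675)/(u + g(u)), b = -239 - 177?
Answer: -588797/832 ≈ -707.69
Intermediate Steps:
Z(m) = 2*m
b = -416
G(u) = (675 + u)/(2*u) (G(u) = (u + 675)/(u + u) = (675 + u)/((2*u)) = (675 + u)*(1/(2*u)) = (675 + u)/(2*u))
Z(-354) - G(b) = 2*(-354) - (675 - 416)/(2*(-416)) = -708 - (-1)*259/(2*416) = -708 - 1*(-259/832) = -708 + 259/832 = -588797/832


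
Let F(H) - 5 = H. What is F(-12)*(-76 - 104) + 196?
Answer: 1456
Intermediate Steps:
F(H) = 5 + H
F(-12)*(-76 - 104) + 196 = (5 - 12)*(-76 - 104) + 196 = -7*(-180) + 196 = 1260 + 196 = 1456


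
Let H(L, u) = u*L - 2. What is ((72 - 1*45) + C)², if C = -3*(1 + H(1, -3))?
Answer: 1521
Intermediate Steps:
H(L, u) = -2 + L*u (H(L, u) = L*u - 2 = -2 + L*u)
C = 12 (C = -3*(1 + (-2 + 1*(-3))) = -3*(1 + (-2 - 3)) = -3*(1 - 5) = -3*(-4) = 12)
((72 - 1*45) + C)² = ((72 - 1*45) + 12)² = ((72 - 45) + 12)² = (27 + 12)² = 39² = 1521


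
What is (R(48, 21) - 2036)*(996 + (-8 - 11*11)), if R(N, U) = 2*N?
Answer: -1681980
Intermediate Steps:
(R(48, 21) - 2036)*(996 + (-8 - 11*11)) = (2*48 - 2036)*(996 + (-8 - 11*11)) = (96 - 2036)*(996 + (-8 - 121)) = -1940*(996 - 129) = -1940*867 = -1681980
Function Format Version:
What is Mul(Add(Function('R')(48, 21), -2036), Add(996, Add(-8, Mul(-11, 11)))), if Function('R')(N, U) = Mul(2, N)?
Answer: -1681980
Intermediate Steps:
Mul(Add(Function('R')(48, 21), -2036), Add(996, Add(-8, Mul(-11, 11)))) = Mul(Add(Mul(2, 48), -2036), Add(996, Add(-8, Mul(-11, 11)))) = Mul(Add(96, -2036), Add(996, Add(-8, -121))) = Mul(-1940, Add(996, -129)) = Mul(-1940, 867) = -1681980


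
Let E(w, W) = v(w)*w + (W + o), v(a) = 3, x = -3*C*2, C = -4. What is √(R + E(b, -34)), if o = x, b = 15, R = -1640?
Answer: I*√1605 ≈ 40.062*I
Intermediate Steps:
x = 24 (x = -3*(-4)*2 = 12*2 = 24)
o = 24
E(w, W) = 24 + W + 3*w (E(w, W) = 3*w + (W + 24) = 3*w + (24 + W) = 24 + W + 3*w)
√(R + E(b, -34)) = √(-1640 + (24 - 34 + 3*15)) = √(-1640 + (24 - 34 + 45)) = √(-1640 + 35) = √(-1605) = I*√1605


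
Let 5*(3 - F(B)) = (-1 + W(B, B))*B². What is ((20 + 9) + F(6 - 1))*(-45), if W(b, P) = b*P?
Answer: 3960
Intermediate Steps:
W(b, P) = P*b
F(B) = 3 - B²*(-1 + B²)/5 (F(B) = 3 - (-1 + B*B)*B²/5 = 3 - (-1 + B²)*B²/5 = 3 - B²*(-1 + B²)/5)
((20 + 9) + F(6 - 1))*(-45) = ((20 + 9) + (3 - (6 - 1)⁴/5 + (6 - 1)²/5))*(-45) = (29 + (3 - ⅕*5⁴ + (⅕)*5²))*(-45) = (29 + (3 - ⅕*625 + (⅕)*25))*(-45) = (29 + (3 - 125 + 5))*(-45) = (29 - 117)*(-45) = -88*(-45) = 3960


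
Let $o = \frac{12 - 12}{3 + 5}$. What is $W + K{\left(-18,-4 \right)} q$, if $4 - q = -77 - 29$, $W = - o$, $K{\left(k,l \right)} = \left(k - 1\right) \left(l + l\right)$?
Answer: $16720$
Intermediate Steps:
$K{\left(k,l \right)} = 2 l \left(-1 + k\right)$ ($K{\left(k,l \right)} = \left(-1 + k\right) 2 l = 2 l \left(-1 + k\right)$)
$o = 0$ ($o = \frac{0}{8} = 0 \cdot \frac{1}{8} = 0$)
$W = 0$ ($W = \left(-1\right) 0 = 0$)
$q = 110$ ($q = 4 - \left(-77 - 29\right) = 4 - -106 = 4 + 106 = 110$)
$W + K{\left(-18,-4 \right)} q = 0 + 2 \left(-4\right) \left(-1 - 18\right) 110 = 0 + 2 \left(-4\right) \left(-19\right) 110 = 0 + 152 \cdot 110 = 0 + 16720 = 16720$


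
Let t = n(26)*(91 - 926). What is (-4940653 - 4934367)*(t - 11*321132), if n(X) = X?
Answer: 35097420833240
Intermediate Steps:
t = -21710 (t = 26*(91 - 926) = 26*(-835) = -21710)
(-4940653 - 4934367)*(t - 11*321132) = (-4940653 - 4934367)*(-21710 - 11*321132) = -9875020*(-21710 - 3532452) = -9875020*(-3554162) = 35097420833240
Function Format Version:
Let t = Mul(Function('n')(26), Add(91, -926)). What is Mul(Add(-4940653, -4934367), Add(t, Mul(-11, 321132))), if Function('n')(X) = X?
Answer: 35097420833240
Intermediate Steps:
t = -21710 (t = Mul(26, Add(91, -926)) = Mul(26, -835) = -21710)
Mul(Add(-4940653, -4934367), Add(t, Mul(-11, 321132))) = Mul(Add(-4940653, -4934367), Add(-21710, Mul(-11, 321132))) = Mul(-9875020, Add(-21710, -3532452)) = Mul(-9875020, -3554162) = 35097420833240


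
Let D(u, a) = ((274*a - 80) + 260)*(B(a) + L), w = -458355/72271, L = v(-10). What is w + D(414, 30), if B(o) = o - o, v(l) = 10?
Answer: 6070305645/72271 ≈ 83994.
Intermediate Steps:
L = 10
B(o) = 0
w = -458355/72271 (w = -458355*1/72271 = -458355/72271 ≈ -6.3422)
D(u, a) = 1800 + 2740*a (D(u, a) = ((274*a - 80) + 260)*(0 + 10) = ((-80 + 274*a) + 260)*10 = (180 + 274*a)*10 = 1800 + 2740*a)
w + D(414, 30) = -458355/72271 + (1800 + 2740*30) = -458355/72271 + (1800 + 82200) = -458355/72271 + 84000 = 6070305645/72271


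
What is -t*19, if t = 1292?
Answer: -24548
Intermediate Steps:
-t*19 = -1*1292*19 = -1292*19 = -24548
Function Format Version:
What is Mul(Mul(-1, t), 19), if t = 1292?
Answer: -24548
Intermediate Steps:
Mul(Mul(-1, t), 19) = Mul(Mul(-1, 1292), 19) = Mul(-1292, 19) = -24548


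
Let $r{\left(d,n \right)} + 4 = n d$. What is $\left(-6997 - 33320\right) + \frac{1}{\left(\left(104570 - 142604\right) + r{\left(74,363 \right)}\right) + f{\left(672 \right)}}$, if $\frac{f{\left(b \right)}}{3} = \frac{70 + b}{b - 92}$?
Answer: $- \frac{130624137149}{3239927} \approx -40317.0$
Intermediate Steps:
$f{\left(b \right)} = \frac{3 \left(70 + b\right)}{-92 + b}$ ($f{\left(b \right)} = 3 \frac{70 + b}{b - 92} = 3 \frac{70 + b}{-92 + b} = \frac{3 \left(70 + b\right)}{-92 + b}$)
$r{\left(d,n \right)} = -4 + d n$ ($r{\left(d,n \right)} = -4 + n d = -4 + d n$)
$\left(-6997 - 33320\right) + \frac{1}{\left(\left(104570 - 142604\right) + r{\left(74,363 \right)}\right) + f{\left(672 \right)}} = \left(-6997 - 33320\right) + \frac{1}{\left(\left(104570 - 142604\right) + \left(-4 + 74 \cdot 363\right)\right) + \frac{3 \left(70 + 672\right)}{-92 + 672}} = \left(-6997 - 33320\right) + \frac{1}{\left(-38034 + \left(-4 + 26862\right)\right) + 3 \cdot \frac{1}{580} \cdot 742} = -40317 + \frac{1}{\left(-38034 + 26858\right) + 3 \cdot \frac{1}{580} \cdot 742} = -40317 + \frac{1}{-11176 + \frac{1113}{290}} = -40317 + \frac{1}{- \frac{3239927}{290}} = -40317 - \frac{290}{3239927} = - \frac{130624137149}{3239927}$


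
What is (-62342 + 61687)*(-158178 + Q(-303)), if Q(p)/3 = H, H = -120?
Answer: 103842390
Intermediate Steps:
Q(p) = -360 (Q(p) = 3*(-120) = -360)
(-62342 + 61687)*(-158178 + Q(-303)) = (-62342 + 61687)*(-158178 - 360) = -655*(-158538) = 103842390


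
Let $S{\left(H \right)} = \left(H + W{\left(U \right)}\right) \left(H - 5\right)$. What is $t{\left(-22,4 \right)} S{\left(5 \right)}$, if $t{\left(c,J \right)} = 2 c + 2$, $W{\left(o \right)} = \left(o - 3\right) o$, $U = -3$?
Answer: $0$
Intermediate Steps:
$W{\left(o \right)} = o \left(-3 + o\right)$ ($W{\left(o \right)} = \left(-3 + o\right) o = o \left(-3 + o\right)$)
$S{\left(H \right)} = \left(-5 + H\right) \left(18 + H\right)$ ($S{\left(H \right)} = \left(H - 3 \left(-3 - 3\right)\right) \left(H - 5\right) = \left(H - -18\right) \left(-5 + H\right) = \left(H + 18\right) \left(-5 + H\right) = \left(18 + H\right) \left(-5 + H\right) = \left(-5 + H\right) \left(18 + H\right)$)
$t{\left(c,J \right)} = 2 + 2 c$
$t{\left(-22,4 \right)} S{\left(5 \right)} = \left(2 + 2 \left(-22\right)\right) \left(-90 + 5^{2} + 13 \cdot 5\right) = \left(2 - 44\right) \left(-90 + 25 + 65\right) = \left(-42\right) 0 = 0$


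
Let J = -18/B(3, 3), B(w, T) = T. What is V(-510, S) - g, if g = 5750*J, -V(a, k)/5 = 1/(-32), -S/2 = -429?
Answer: 1104005/32 ≈ 34500.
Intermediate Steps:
S = 858 (S = -2*(-429) = 858)
J = -6 (J = -18/3 = -18*⅓ = -6)
V(a, k) = 5/32 (V(a, k) = -5/(-32) = -5*(-1/32) = 5/32)
g = -34500 (g = 5750*(-6) = -34500)
V(-510, S) - g = 5/32 - 1*(-34500) = 5/32 + 34500 = 1104005/32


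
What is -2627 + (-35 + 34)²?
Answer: -2626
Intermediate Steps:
-2627 + (-35 + 34)² = -2627 + (-1)² = -2627 + 1 = -2626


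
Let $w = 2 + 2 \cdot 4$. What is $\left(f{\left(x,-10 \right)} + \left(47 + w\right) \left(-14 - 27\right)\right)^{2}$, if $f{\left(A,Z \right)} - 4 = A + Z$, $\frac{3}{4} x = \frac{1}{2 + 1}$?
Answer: $\frac{444492889}{81} \approx 5.4876 \cdot 10^{6}$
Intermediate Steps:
$w = 10$ ($w = 2 + 8 = 10$)
$x = \frac{4}{9}$ ($x = \frac{4}{3 \left(2 + 1\right)} = \frac{4}{3 \cdot 3} = \frac{4}{3} \cdot \frac{1}{3} = \frac{4}{9} \approx 0.44444$)
$f{\left(A,Z \right)} = 4 + A + Z$ ($f{\left(A,Z \right)} = 4 + \left(A + Z\right) = 4 + A + Z$)
$\left(f{\left(x,-10 \right)} + \left(47 + w\right) \left(-14 - 27\right)\right)^{2} = \left(\left(4 + \frac{4}{9} - 10\right) + \left(47 + 10\right) \left(-14 - 27\right)\right)^{2} = \left(- \frac{50}{9} + 57 \left(-41\right)\right)^{2} = \left(- \frac{50}{9} - 2337\right)^{2} = \left(- \frac{21083}{9}\right)^{2} = \frac{444492889}{81}$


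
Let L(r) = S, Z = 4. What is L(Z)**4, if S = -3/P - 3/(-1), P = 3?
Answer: 16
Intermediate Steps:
S = 2 (S = -3/3 - 3/(-1) = -3*1/3 - 3*(-1) = -1 + 3 = 2)
L(r) = 2
L(Z)**4 = 2**4 = 16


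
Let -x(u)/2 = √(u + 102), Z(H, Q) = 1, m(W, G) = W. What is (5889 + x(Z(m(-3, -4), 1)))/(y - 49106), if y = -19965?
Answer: -5889/69071 + 2*√103/69071 ≈ -0.084966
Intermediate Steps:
x(u) = -2*√(102 + u) (x(u) = -2*√(u + 102) = -2*√(102 + u))
(5889 + x(Z(m(-3, -4), 1)))/(y - 49106) = (5889 - 2*√(102 + 1))/(-19965 - 49106) = (5889 - 2*√103)/(-69071) = (5889 - 2*√103)*(-1/69071) = -5889/69071 + 2*√103/69071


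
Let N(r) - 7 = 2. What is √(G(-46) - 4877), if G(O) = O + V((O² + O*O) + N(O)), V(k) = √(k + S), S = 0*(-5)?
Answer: √(-4923 + √4241) ≈ 69.698*I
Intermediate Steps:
N(r) = 9 (N(r) = 7 + 2 = 9)
S = 0
V(k) = √k (V(k) = √(k + 0) = √k)
G(O) = O + √(9 + 2*O²) (G(O) = O + √((O² + O*O) + 9) = O + √((O² + O²) + 9) = O + √(2*O² + 9) = O + √(9 + 2*O²))
√(G(-46) - 4877) = √((-46 + √(9 + 2*(-46)²)) - 4877) = √((-46 + √(9 + 2*2116)) - 4877) = √((-46 + √(9 + 4232)) - 4877) = √((-46 + √4241) - 4877) = √(-4923 + √4241)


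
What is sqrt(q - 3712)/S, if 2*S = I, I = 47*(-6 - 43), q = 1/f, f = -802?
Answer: -5*I*sqrt(95502962)/923503 ≈ -0.05291*I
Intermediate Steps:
q = -1/802 (q = 1/(-802) = -1/802 ≈ -0.0012469)
I = -2303 (I = 47*(-49) = -2303)
S = -2303/2 (S = (1/2)*(-2303) = -2303/2 ≈ -1151.5)
sqrt(q - 3712)/S = sqrt(-1/802 - 3712)/(-2303/2) = sqrt(-2977025/802)*(-2/2303) = (5*I*sqrt(95502962)/802)*(-2/2303) = -5*I*sqrt(95502962)/923503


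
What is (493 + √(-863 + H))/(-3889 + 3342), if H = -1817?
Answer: -493/547 - 2*I*√670/547 ≈ -0.90128 - 0.094641*I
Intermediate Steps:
(493 + √(-863 + H))/(-3889 + 3342) = (493 + √(-863 - 1817))/(-3889 + 3342) = (493 + √(-2680))/(-547) = (493 + 2*I*√670)*(-1/547) = -493/547 - 2*I*√670/547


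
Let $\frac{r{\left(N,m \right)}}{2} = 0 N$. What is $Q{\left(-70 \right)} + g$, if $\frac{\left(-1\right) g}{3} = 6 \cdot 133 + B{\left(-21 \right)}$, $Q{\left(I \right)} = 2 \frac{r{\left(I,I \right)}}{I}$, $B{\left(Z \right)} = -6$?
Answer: $-2376$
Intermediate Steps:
$r{\left(N,m \right)} = 0$ ($r{\left(N,m \right)} = 2 \cdot 0 N = 2 \cdot 0 = 0$)
$Q{\left(I \right)} = 0$ ($Q{\left(I \right)} = 2 \frac{0}{I} = 2 \cdot 0 = 0$)
$g = -2376$ ($g = - 3 \left(6 \cdot 133 - 6\right) = - 3 \left(798 - 6\right) = \left(-3\right) 792 = -2376$)
$Q{\left(-70 \right)} + g = 0 - 2376 = -2376$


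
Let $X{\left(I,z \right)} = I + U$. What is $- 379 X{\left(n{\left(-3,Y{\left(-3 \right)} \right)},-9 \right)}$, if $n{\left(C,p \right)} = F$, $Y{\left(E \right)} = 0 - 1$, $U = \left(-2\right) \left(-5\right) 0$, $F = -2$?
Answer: $758$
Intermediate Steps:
$U = 0$ ($U = 10 \cdot 0 = 0$)
$Y{\left(E \right)} = -1$
$n{\left(C,p \right)} = -2$
$X{\left(I,z \right)} = I$ ($X{\left(I,z \right)} = I + 0 = I$)
$- 379 X{\left(n{\left(-3,Y{\left(-3 \right)} \right)},-9 \right)} = \left(-379\right) \left(-2\right) = 758$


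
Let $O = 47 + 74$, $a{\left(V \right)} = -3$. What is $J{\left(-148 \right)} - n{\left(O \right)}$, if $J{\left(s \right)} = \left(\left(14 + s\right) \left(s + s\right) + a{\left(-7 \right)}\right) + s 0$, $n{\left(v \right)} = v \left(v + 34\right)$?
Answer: $20906$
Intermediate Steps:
$O = 121$
$n{\left(v \right)} = v \left(34 + v\right)$
$J{\left(s \right)} = -3 + 2 s \left(14 + s\right)$ ($J{\left(s \right)} = \left(\left(14 + s\right) \left(s + s\right) - 3\right) + s 0 = \left(\left(14 + s\right) 2 s - 3\right) + 0 = \left(2 s \left(14 + s\right) - 3\right) + 0 = \left(-3 + 2 s \left(14 + s\right)\right) + 0 = -3 + 2 s \left(14 + s\right)$)
$J{\left(-148 \right)} - n{\left(O \right)} = \left(-3 + 2 \left(-148\right)^{2} + 28 \left(-148\right)\right) - 121 \left(34 + 121\right) = \left(-3 + 2 \cdot 21904 - 4144\right) - 121 \cdot 155 = \left(-3 + 43808 - 4144\right) - 18755 = 39661 - 18755 = 20906$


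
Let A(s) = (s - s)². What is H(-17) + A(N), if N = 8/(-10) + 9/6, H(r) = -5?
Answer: -5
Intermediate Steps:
N = 7/10 (N = 8*(-⅒) + 9*(⅙) = -⅘ + 3/2 = 7/10 ≈ 0.70000)
A(s) = 0 (A(s) = 0² = 0)
H(-17) + A(N) = -5 + 0 = -5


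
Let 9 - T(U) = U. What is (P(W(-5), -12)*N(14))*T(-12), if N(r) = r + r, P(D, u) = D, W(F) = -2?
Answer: -1176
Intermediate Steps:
T(U) = 9 - U
N(r) = 2*r
(P(W(-5), -12)*N(14))*T(-12) = (-4*14)*(9 - 1*(-12)) = (-2*28)*(9 + 12) = -56*21 = -1176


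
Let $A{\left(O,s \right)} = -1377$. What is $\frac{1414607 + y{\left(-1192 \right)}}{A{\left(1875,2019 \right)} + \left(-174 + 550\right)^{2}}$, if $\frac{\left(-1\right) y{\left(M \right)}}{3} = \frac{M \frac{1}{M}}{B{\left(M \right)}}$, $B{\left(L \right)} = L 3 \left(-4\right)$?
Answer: $\frac{6744846175}{667515232} \approx 10.104$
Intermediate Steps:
$B{\left(L \right)} = - 12 L$ ($B{\left(L \right)} = 3 L \left(-4\right) = - 12 L$)
$y{\left(M \right)} = \frac{1}{4 M}$ ($y{\left(M \right)} = - 3 \frac{M \frac{1}{M}}{\left(-12\right) M} = - 3 \cdot 1 \left(- \frac{1}{12 M}\right) = - 3 \left(- \frac{1}{12 M}\right) = \frac{1}{4 M}$)
$\frac{1414607 + y{\left(-1192 \right)}}{A{\left(1875,2019 \right)} + \left(-174 + 550\right)^{2}} = \frac{1414607 + \frac{1}{4 \left(-1192\right)}}{-1377 + \left(-174 + 550\right)^{2}} = \frac{1414607 + \frac{1}{4} \left(- \frac{1}{1192}\right)}{-1377 + 376^{2}} = \frac{1414607 - \frac{1}{4768}}{-1377 + 141376} = \frac{6744846175}{4768 \cdot 139999} = \frac{6744846175}{4768} \cdot \frac{1}{139999} = \frac{6744846175}{667515232}$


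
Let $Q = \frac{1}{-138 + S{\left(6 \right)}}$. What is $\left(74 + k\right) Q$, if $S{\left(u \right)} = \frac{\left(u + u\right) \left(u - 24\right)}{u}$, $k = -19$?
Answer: $- \frac{55}{174} \approx -0.31609$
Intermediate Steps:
$S{\left(u \right)} = -48 + 2 u$ ($S{\left(u \right)} = \frac{2 u \left(u - 24\right)}{u} = \frac{2 u \left(-24 + u\right)}{u} = -48 + 2 u$)
$Q = - \frac{1}{174}$ ($Q = \frac{1}{-138 + \left(-48 + 2 \cdot 6\right)} = \frac{1}{-138 + \left(-48 + 12\right)} = \frac{1}{-138 - 36} = \frac{1}{-174} = - \frac{1}{174} \approx -0.0057471$)
$\left(74 + k\right) Q = \left(74 - 19\right) \left(- \frac{1}{174}\right) = 55 \left(- \frac{1}{174}\right) = - \frac{55}{174}$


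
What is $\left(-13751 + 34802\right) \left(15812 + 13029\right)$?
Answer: $607131891$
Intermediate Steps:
$\left(-13751 + 34802\right) \left(15812 + 13029\right) = 21051 \cdot 28841 = 607131891$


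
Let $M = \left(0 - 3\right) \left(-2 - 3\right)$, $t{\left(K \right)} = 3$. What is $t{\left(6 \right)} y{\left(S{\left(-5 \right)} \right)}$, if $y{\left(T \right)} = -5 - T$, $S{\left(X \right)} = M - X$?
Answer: $-75$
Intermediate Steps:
$M = 15$ ($M = \left(-3\right) \left(-5\right) = 15$)
$S{\left(X \right)} = 15 - X$
$t{\left(6 \right)} y{\left(S{\left(-5 \right)} \right)} = 3 \left(-5 - \left(15 - -5\right)\right) = 3 \left(-5 - \left(15 + 5\right)\right) = 3 \left(-5 - 20\right) = 3 \left(-25\right) = -75$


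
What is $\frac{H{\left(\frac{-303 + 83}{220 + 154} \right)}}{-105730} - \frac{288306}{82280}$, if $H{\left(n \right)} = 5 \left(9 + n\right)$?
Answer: $- \frac{1524302699}{434973220} \approx -3.5044$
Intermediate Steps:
$H{\left(n \right)} = 45 + 5 n$
$\frac{H{\left(\frac{-303 + 83}{220 + 154} \right)}}{-105730} - \frac{288306}{82280} = \frac{45 + 5 \frac{-303 + 83}{220 + 154}}{-105730} - \frac{288306}{82280} = \left(45 + 5 \left(- \frac{220}{374}\right)\right) \left(- \frac{1}{105730}\right) - \frac{144153}{41140} = \left(45 + 5 \left(\left(-220\right) \frac{1}{374}\right)\right) \left(- \frac{1}{105730}\right) - \frac{144153}{41140} = \left(45 + 5 \left(- \frac{10}{17}\right)\right) \left(- \frac{1}{105730}\right) - \frac{144153}{41140} = \left(45 - \frac{50}{17}\right) \left(- \frac{1}{105730}\right) - \frac{144153}{41140} = \frac{715}{17} \left(- \frac{1}{105730}\right) - \frac{144153}{41140} = - \frac{143}{359482} - \frac{144153}{41140} = - \frac{1524302699}{434973220}$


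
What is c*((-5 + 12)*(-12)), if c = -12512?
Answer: 1051008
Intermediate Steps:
c*((-5 + 12)*(-12)) = -12512*(-5 + 12)*(-12) = -87584*(-12) = -12512*(-84) = 1051008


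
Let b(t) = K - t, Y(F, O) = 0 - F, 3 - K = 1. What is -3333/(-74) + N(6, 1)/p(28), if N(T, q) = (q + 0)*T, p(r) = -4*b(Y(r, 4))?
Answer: 33293/740 ≈ 44.991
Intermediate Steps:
K = 2 (K = 3 - 1*1 = 3 - 1 = 2)
Y(F, O) = -F
b(t) = 2 - t
p(r) = -8 - 4*r (p(r) = -4*(2 - (-1)*r) = -4*(2 + r) = -8 - 4*r)
N(T, q) = T*q (N(T, q) = q*T = T*q)
-3333/(-74) + N(6, 1)/p(28) = -3333/(-74) + (6*1)/(-8 - 4*28) = -3333*(-1/74) + 6/(-8 - 112) = 3333/74 + 6/(-120) = 3333/74 + 6*(-1/120) = 3333/74 - 1/20 = 33293/740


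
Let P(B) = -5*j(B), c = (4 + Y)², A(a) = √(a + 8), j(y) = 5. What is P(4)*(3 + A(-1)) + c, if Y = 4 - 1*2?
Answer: -39 - 25*√7 ≈ -105.14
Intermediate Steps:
Y = 2 (Y = 4 - 2 = 2)
A(a) = √(8 + a)
c = 36 (c = (4 + 2)² = 6² = 36)
P(B) = -25 (P(B) = -5*5 = -25)
P(4)*(3 + A(-1)) + c = -25*(3 + √(8 - 1)) + 36 = -25*(3 + √7) + 36 = (-75 - 25*√7) + 36 = -39 - 25*√7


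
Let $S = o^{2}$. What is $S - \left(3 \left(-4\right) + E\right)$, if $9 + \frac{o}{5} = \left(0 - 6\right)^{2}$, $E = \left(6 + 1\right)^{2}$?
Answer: $18188$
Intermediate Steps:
$E = 49$ ($E = 7^{2} = 49$)
$o = 135$ ($o = -45 + 5 \left(0 - 6\right)^{2} = -45 + 5 \left(-6\right)^{2} = -45 + 5 \cdot 36 = -45 + 180 = 135$)
$S = 18225$ ($S = 135^{2} = 18225$)
$S - \left(3 \left(-4\right) + E\right) = 18225 - \left(3 \left(-4\right) + 49\right) = 18225 - \left(-12 + 49\right) = 18225 - 37 = 18188$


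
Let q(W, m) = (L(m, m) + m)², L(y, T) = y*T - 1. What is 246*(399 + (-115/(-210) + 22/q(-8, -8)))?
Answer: 189209219/1925 ≈ 98291.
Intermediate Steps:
L(y, T) = -1 + T*y (L(y, T) = T*y - 1 = -1 + T*y)
q(W, m) = (-1 + m + m²)² (q(W, m) = ((-1 + m*m) + m)² = ((-1 + m²) + m)² = (-1 + m + m²)²)
246*(399 + (-115/(-210) + 22/q(-8, -8))) = 246*(399 + (-115/(-210) + 22/((-1 - 8 + (-8)²)²))) = 246*(399 + (-115*(-1/210) + 22/((-1 - 8 + 64)²))) = 246*(399 + (23/42 + 22/(55²))) = 246*(399 + (23/42 + 22/3025)) = 246*(399 + (23/42 + 22*(1/3025))) = 246*(399 + (23/42 + 2/275)) = 246*(399 + 6409/11550) = 246*(4614859/11550) = 189209219/1925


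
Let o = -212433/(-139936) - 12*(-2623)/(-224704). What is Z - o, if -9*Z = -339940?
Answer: 167011628452339/4421837664 ≈ 37770.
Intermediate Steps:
Z = 339940/9 (Z = -⅑*(-339940) = 339940/9 ≈ 37771.)
o = 677029989/491315296 (o = -212433*(-1/139936) + 31476*(-1/224704) = 212433/139936 - 7869/56176 = 677029989/491315296 ≈ 1.3780)
Z - o = 339940/9 - 1*677029989/491315296 = 339940/9 - 677029989/491315296 = 167011628452339/4421837664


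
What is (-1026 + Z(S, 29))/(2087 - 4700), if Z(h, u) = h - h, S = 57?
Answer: 342/871 ≈ 0.39265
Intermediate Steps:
Z(h, u) = 0
(-1026 + Z(S, 29))/(2087 - 4700) = (-1026 + 0)/(2087 - 4700) = -1026/(-2613) = -1026*(-1/2613) = 342/871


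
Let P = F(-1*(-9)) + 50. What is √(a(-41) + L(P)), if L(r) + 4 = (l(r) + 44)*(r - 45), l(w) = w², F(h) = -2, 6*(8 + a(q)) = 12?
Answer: √7034 ≈ 83.869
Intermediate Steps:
a(q) = -6 (a(q) = -8 + (⅙)*12 = -8 + 2 = -6)
P = 48 (P = -2 + 50 = 48)
L(r) = -4 + (-45 + r)*(44 + r²) (L(r) = -4 + (r² + 44)*(r - 45) = -4 + (44 + r²)*(-45 + r) = -4 + (-45 + r)*(44 + r²))
√(a(-41) + L(P)) = √(-6 + (-1984 + 48³ - 45*48² + 44*48)) = √(-6 + (-1984 + 110592 - 45*2304 + 2112)) = √(-6 + (-1984 + 110592 - 103680 + 2112)) = √(-6 + 7040) = √7034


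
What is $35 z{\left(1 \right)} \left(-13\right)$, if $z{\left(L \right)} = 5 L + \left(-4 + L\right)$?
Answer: $-910$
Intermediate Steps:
$z{\left(L \right)} = -4 + 6 L$
$35 z{\left(1 \right)} \left(-13\right) = 35 \left(-4 + 6 \cdot 1\right) \left(-13\right) = 35 \left(-4 + 6\right) \left(-13\right) = 35 \cdot 2 \left(-13\right) = 70 \left(-13\right) = -910$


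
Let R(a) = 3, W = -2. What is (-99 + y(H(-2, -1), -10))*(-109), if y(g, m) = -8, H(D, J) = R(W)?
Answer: 11663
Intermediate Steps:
H(D, J) = 3
(-99 + y(H(-2, -1), -10))*(-109) = (-99 - 8)*(-109) = -107*(-109) = 11663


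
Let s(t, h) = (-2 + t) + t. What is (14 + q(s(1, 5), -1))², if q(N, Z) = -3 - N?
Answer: 121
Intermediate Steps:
s(t, h) = -2 + 2*t
(14 + q(s(1, 5), -1))² = (14 + (-3 - (-2 + 2*1)))² = (14 + (-3 - (-2 + 2)))² = (14 + (-3 - 1*0))² = (14 + (-3 + 0))² = (14 - 3)² = 11² = 121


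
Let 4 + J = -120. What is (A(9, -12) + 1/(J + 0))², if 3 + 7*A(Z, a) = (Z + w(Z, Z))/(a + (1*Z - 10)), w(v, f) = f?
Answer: 51251281/127328656 ≈ 0.40251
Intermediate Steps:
J = -124 (J = -4 - 120 = -124)
A(Z, a) = -3/7 + 2*Z/(7*(-10 + Z + a)) (A(Z, a) = -3/7 + ((Z + Z)/(a + (1*Z - 10)))/7 = -3/7 + ((2*Z)/(a + (Z - 10)))/7 = -3/7 + ((2*Z)/(a + (-10 + Z)))/7 = -3/7 + ((2*Z)/(-10 + Z + a))/7 = -3/7 + (2*Z/(-10 + Z + a))/7 = -3/7 + 2*Z/(7*(-10 + Z + a)))
(A(9, -12) + 1/(J + 0))² = ((30 - 1*9 - 3*(-12))/(7*(-10 + 9 - 12)) + 1/(-124 + 0))² = ((⅐)*(30 - 9 + 36)/(-13) + 1/(-124))² = ((⅐)*(-1/13)*57 - 1/124)² = (-57/91 - 1/124)² = (-7159/11284)² = 51251281/127328656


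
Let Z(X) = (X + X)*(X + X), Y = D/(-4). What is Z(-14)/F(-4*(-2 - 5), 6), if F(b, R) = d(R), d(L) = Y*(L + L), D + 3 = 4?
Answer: -784/3 ≈ -261.33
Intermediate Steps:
D = 1 (D = -3 + 4 = 1)
Y = -¼ (Y = 1/(-4) = 1*(-¼) = -¼ ≈ -0.25000)
d(L) = -L/2 (d(L) = -(L + L)/4 = -L/2)
F(b, R) = -R/2
Z(X) = 4*X² (Z(X) = (2*X)*(2*X) = 4*X²)
Z(-14)/F(-4*(-2 - 5), 6) = (4*(-14)²)/((-½*6)) = (4*196)/(-3) = 784*(-⅓) = -784/3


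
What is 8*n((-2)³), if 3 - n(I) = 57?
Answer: -432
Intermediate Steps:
n(I) = -54 (n(I) = 3 - 1*57 = 3 - 57 = -54)
8*n((-2)³) = 8*(-54) = -432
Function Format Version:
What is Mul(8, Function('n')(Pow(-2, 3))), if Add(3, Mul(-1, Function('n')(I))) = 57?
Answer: -432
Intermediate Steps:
Function('n')(I) = -54 (Function('n')(I) = Add(3, Mul(-1, 57)) = Add(3, -57) = -54)
Mul(8, Function('n')(Pow(-2, 3))) = Mul(8, -54) = -432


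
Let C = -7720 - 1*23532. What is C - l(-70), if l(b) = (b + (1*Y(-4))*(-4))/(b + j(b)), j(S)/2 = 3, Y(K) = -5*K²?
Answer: -999939/32 ≈ -31248.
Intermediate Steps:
j(S) = 6 (j(S) = 2*3 = 6)
C = -31252 (C = -7720 - 23532 = -31252)
l(b) = (320 + b)/(6 + b) (l(b) = (b + (1*(-5*(-4)²))*(-4))/(b + 6) = (b + (1*(-5*16))*(-4))/(6 + b) = (b + (1*(-80))*(-4))/(6 + b) = (b - 80*(-4))/(6 + b) = (b + 320)/(6 + b) = (320 + b)/(6 + b))
C - l(-70) = -31252 - (320 - 70)/(6 - 70) = -31252 - 250/(-64) = -31252 - (-1)*250/64 = -31252 - 1*(-125/32) = -31252 + 125/32 = -999939/32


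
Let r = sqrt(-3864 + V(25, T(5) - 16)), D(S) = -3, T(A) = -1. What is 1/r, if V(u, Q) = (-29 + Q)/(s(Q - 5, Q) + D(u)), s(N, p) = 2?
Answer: -I*sqrt(3818)/3818 ≈ -0.016184*I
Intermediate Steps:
V(u, Q) = 29 - Q (V(u, Q) = (-29 + Q)/(2 - 3) = (-29 + Q)/(-1) = (-29 + Q)*(-1) = 29 - Q)
r = I*sqrt(3818) (r = sqrt(-3864 + (29 - (-1 - 16))) = sqrt(-3864 + (29 - 1*(-17))) = sqrt(-3864 + (29 + 17)) = sqrt(-3864 + 46) = sqrt(-3818) = I*sqrt(3818) ≈ 61.79*I)
1/r = 1/(I*sqrt(3818)) = -I*sqrt(3818)/3818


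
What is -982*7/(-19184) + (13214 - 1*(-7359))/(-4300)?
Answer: -45639279/10311400 ≈ -4.4261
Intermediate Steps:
-982*7/(-19184) + (13214 - 1*(-7359))/(-4300) = -6874*(-1/19184) + (13214 + 7359)*(-1/4300) = 3437/9592 + 20573*(-1/4300) = 3437/9592 - 20573/4300 = -45639279/10311400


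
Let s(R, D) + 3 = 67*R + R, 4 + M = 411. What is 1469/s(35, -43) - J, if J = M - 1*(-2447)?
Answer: -6782489/2377 ≈ -2853.4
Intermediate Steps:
M = 407 (M = -4 + 411 = 407)
J = 2854 (J = 407 - 1*(-2447) = 407 + 2447 = 2854)
s(R, D) = -3 + 68*R (s(R, D) = -3 + (67*R + R) = -3 + 68*R)
1469/s(35, -43) - J = 1469/(-3 + 68*35) - 1*2854 = 1469/(-3 + 2380) - 2854 = 1469/2377 - 2854 = -6782489/2377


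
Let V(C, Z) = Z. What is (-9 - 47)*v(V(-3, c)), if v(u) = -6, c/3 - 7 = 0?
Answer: 336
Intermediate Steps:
c = 21 (c = 21 + 3*0 = 21 + 0 = 21)
(-9 - 47)*v(V(-3, c)) = (-9 - 47)*(-6) = -56*(-6) = 336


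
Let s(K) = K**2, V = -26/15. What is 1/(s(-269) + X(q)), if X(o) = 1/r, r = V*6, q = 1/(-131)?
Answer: 52/3762767 ≈ 1.3820e-5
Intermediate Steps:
V = -26/15 (V = -26*1/15 = -26/15 ≈ -1.7333)
q = -1/131 ≈ -0.0076336
r = -52/5 (r = -26/15*6 = -52/5 ≈ -10.400)
X(o) = -5/52 (X(o) = 1/(-52/5) = -5/52)
1/(s(-269) + X(q)) = 1/((-269)**2 - 5/52) = 1/(72361 - 5/52) = 1/(3762767/52) = 52/3762767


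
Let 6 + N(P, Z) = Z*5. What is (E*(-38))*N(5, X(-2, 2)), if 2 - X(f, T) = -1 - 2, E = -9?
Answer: 6498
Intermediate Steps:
X(f, T) = 5 (X(f, T) = 2 - (-1 - 2) = 2 - 1*(-3) = 2 + 3 = 5)
N(P, Z) = -6 + 5*Z (N(P, Z) = -6 + Z*5 = -6 + 5*Z)
(E*(-38))*N(5, X(-2, 2)) = (-9*(-38))*(-6 + 5*5) = 342*(-6 + 25) = 342*19 = 6498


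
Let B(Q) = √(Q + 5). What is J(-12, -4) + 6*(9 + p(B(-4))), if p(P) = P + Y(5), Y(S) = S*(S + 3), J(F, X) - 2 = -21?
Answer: 281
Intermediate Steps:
B(Q) = √(5 + Q)
J(F, X) = -19 (J(F, X) = 2 - 21 = -19)
Y(S) = S*(3 + S)
p(P) = 40 + P (p(P) = P + 5*(3 + 5) = P + 5*8 = P + 40 = 40 + P)
J(-12, -4) + 6*(9 + p(B(-4))) = -19 + 6*(9 + (40 + √(5 - 4))) = -19 + 6*(9 + (40 + √1)) = -19 + 6*(9 + (40 + 1)) = -19 + 6*(9 + 41) = -19 + 6*50 = -19 + 300 = 281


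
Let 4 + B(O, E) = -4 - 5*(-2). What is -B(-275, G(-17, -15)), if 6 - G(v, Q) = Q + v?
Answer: -2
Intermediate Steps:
G(v, Q) = 6 - Q - v (G(v, Q) = 6 - (Q + v) = 6 + (-Q - v) = 6 - Q - v)
B(O, E) = 2 (B(O, E) = -4 + (-4 - 5*(-2)) = -4 + (-4 + 10) = -4 + 6 = 2)
-B(-275, G(-17, -15)) = -1*2 = -2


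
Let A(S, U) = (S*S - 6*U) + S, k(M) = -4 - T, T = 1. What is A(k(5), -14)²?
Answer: 10816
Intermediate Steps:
k(M) = -5 (k(M) = -4 - 1*1 = -4 - 1 = -5)
A(S, U) = S + S² - 6*U (A(S, U) = (S² - 6*U) + S = S + S² - 6*U)
A(k(5), -14)² = (-5 + (-5)² - 6*(-14))² = (-5 + 25 + 84)² = 104² = 10816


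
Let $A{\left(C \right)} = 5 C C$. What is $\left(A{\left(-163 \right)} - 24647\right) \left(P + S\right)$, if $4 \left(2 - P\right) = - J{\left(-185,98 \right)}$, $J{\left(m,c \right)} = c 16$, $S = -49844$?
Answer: $-5350391100$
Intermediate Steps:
$J{\left(m,c \right)} = 16 c$
$A{\left(C \right)} = 5 C^{2}$
$P = 394$ ($P = 2 - \frac{\left(-1\right) 16 \cdot 98}{4} = 2 - \frac{\left(-1\right) 1568}{4} = 2 - -392 = 2 + 392 = 394$)
$\left(A{\left(-163 \right)} - 24647\right) \left(P + S\right) = \left(5 \left(-163\right)^{2} - 24647\right) \left(394 - 49844\right) = \left(5 \cdot 26569 - 24647\right) \left(-49450\right) = \left(132845 - 24647\right) \left(-49450\right) = 108198 \left(-49450\right) = -5350391100$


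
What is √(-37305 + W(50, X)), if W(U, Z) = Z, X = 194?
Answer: I*√37111 ≈ 192.64*I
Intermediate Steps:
√(-37305 + W(50, X)) = √(-37305 + 194) = √(-37111) = I*√37111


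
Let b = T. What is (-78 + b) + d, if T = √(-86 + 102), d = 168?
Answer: 94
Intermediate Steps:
T = 4 (T = √16 = 4)
b = 4
(-78 + b) + d = (-78 + 4) + 168 = -74 + 168 = 94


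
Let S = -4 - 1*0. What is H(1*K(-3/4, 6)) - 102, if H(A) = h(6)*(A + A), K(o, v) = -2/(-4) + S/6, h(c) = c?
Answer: -104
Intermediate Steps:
S = -4 (S = -4 + 0 = -4)
K(o, v) = -⅙ (K(o, v) = -2/(-4) - 4/6 = -2*(-¼) - 4*⅙ = ½ - ⅔ = -⅙)
H(A) = 12*A (H(A) = 6*(A + A) = 6*(2*A) = 12*A)
H(1*K(-3/4, 6)) - 102 = 12*(1*(-⅙)) - 102 = 12*(-⅙) - 102 = -2 - 102 = -104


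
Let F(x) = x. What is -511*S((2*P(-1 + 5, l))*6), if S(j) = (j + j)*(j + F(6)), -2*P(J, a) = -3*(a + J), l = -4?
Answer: 0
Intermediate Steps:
P(J, a) = 3*J/2 + 3*a/2 (P(J, a) = -(-3)*(a + J)/2 = -(-3)*(J + a)/2 = -(-3*J - 3*a)/2 = 3*J/2 + 3*a/2)
S(j) = 2*j*(6 + j) (S(j) = (j + j)*(j + 6) = (2*j)*(6 + j) = 2*j*(6 + j))
-511*S((2*P(-1 + 5, l))*6) = -1022*(2*(3*(-1 + 5)/2 + (3/2)*(-4)))*6*(6 + (2*(3*(-1 + 5)/2 + (3/2)*(-4)))*6) = -1022*(2*((3/2)*4 - 6))*6*(6 + (2*((3/2)*4 - 6))*6) = -1022*(2*(6 - 6))*6*(6 + (2*(6 - 6))*6) = -1022*(2*0)*6*(6 + (2*0)*6) = -1022*0*6*(6 + 0*6) = -1022*0*(6 + 0) = -1022*0*6 = -511*0 = 0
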